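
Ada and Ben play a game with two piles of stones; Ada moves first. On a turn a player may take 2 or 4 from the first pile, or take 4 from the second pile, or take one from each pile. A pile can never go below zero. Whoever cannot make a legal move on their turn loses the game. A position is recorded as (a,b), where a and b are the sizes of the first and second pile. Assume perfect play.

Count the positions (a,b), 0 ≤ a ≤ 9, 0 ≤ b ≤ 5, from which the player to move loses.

Build the W/L table. Terminal = L. A non-terminal position is W if it has a move to some L; otherwise it is L.
Every move lowers a or b (never raises either), so fill the grid row by row in increasing a, and left to right within a row: each cell's successors are then already labelled.
      b=0  b=1  b=2  b=3  b=4  b=5
a=0:    L    L    L    L    W    W
a=1:    L    W    W    W    W    L
a=2:    W    W    W    W    L    L
a=3:    W    L    L    L    L    W
a=4:    W    W    W    W    W    W
a=5:    W    W    W    W    W    W
a=6:    L    L    L    L    W    W
a=7:    L    W    W    W    W    L
a=8:    W    W    W    W    L    L
a=9:    W    L    L    L    L    W
Cells with no legal move (terminal, hence L): (0,0), (0,1), (0,2), (0,3), (1,0).
The remaining L cells, each justified by listing all of its moves:
(1,5): only reaches (1,1)(W), (0,4)(W), all W → L
(2,4): only reaches (0,4)(W), (2,0)(W), (1,3)(W), all W → L
(2,5): only reaches (0,5)(W), (2,1)(W), (1,4)(W), all W → L
(3,1): only reaches (1,1)(W), (2,0)(W), all W → L
(3,2): only reaches (1,2)(W), (2,1)(W), all W → L
(3,3): only reaches (1,3)(W), (2,2)(W), all W → L
(3,4): only reaches (1,4)(W), (3,0)(W), (2,3)(W), all W → L
(6,0): only reaches (4,0)(W), (2,0)(W), all W → L
(6,1): only reaches (4,1)(W), (2,1)(W), (5,0)(W), all W → L
(6,2): only reaches (4,2)(W), (2,2)(W), (5,1)(W), all W → L
(6,3): only reaches (4,3)(W), (2,3)(W), (5,2)(W), all W → L
(7,0): only reaches (5,0)(W), (3,0)(W), all W → L
(7,5): only reaches (5,5)(W), (3,5)(W), (7,1)(W), (6,4)(W), all W → L
(8,4): only reaches (6,4)(W), (4,4)(W), (8,0)(W), (7,3)(W), all W → L
(8,5): only reaches (6,5)(W), (4,5)(W), (8,1)(W), (7,4)(W), all W → L
(9,1): only reaches (7,1)(W), (5,1)(W), (8,0)(W), all W → L
(9,2): only reaches (7,2)(W), (5,2)(W), (8,1)(W), all W → L
(9,3): only reaches (7,3)(W), (5,3)(W), (8,2)(W), all W → L
(9,4): only reaches (7,4)(W), (5,4)(W), (9,0)(W), (8,3)(W), all W → L
Every other cell has at least one move into one of the L cells above, so it is W.
L cells per row: a=0: 4, a=1: 2, a=2: 2, a=3: 4, a=4: 0, a=5: 0, a=6: 4, a=7: 2, a=8: 2, a=9: 4; total 24.

24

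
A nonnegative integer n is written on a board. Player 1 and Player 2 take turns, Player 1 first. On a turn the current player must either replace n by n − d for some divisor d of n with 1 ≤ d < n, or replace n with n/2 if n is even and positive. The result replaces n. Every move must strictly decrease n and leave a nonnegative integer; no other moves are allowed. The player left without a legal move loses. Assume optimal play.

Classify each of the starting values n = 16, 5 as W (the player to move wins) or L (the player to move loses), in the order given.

16: W, 5: L

Positions with no move are L. A position that does have a move is losing for the player to move precisely when every available move leads to a winning position for the opponent. Fill in the labels:
n=0: no move → L
n=1: no move → L
n=2: can move to 1, which is L ⇒ W
n=3: the only move is to 2(W), a W ⇒ L
n=4: can move to 3, which is L ⇒ W
n=5: the only move is to 4(W), a W ⇒ L
n=6: can move to 3, which is L ⇒ W
n=7: the only move is to 6(W), a W ⇒ L
n=8: can move to 7, which is L ⇒ W
n=9: moves to 6(W), 8(W); every one is W ⇒ L
n=10: can move to 5, which is L ⇒ W
n=11: the only move is to 10(W), a W ⇒ L
n=12: can move to 9, which is L ⇒ W
n=13: the only move is to 12(W), a W ⇒ L
n=14: can move to 7, which is L ⇒ W
n=15: moves to 10(W), 12(W), 14(W); every one is W ⇒ L
n=16: can move to 15, which is L ⇒ W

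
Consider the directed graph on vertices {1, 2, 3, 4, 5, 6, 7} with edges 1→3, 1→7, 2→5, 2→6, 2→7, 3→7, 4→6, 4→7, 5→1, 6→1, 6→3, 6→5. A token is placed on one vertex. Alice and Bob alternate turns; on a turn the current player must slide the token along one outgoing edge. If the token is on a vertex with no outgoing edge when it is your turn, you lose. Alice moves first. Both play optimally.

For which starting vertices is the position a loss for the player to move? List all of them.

5, 7

Positions with no move are L. A position that does have a move is losing for the player to move precisely when every available move leads to a winning position for the opponent. Fill in the labels:
Every edge goes from a vertex to one that appears earlier in the order 7, 3, 1, 5, 6, 4, 2, so processing vertices in that order labels each vertex after all of its successors.
7: no outgoing edge → L
3: →7(L), so W
1: →7(L), so W
5: →1(W) only, which is W, so L
6: →5(L), so W
4: →7(L), so W
2: →5(L), so W
The losing starting vertices are exactly the entries labelled L in this table (2 of them).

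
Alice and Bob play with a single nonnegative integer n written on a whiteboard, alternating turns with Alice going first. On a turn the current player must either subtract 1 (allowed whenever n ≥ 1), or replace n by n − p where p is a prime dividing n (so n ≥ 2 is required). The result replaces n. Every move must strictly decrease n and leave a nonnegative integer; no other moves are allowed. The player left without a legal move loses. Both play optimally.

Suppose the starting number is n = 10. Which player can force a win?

Alice wins.

Positions with no move are L. A position that does have a move is losing for the player to move precisely when every available move leads to a winning position for the opponent. Fill in the labels:
n=0: no move → L
n=1: can move to 0, which is L ⇒ W
n=2: can move to 0, which is L ⇒ W
n=3: can move to 0, which is L ⇒ W
n=4: moves to 2(W), 3(W); every one is W ⇒ L
n=5: can move to 0, which is L ⇒ W
n=6: can move to 4, which is L ⇒ W
n=7: can move to 0, which is L ⇒ W
n=8: moves to 6(W), 7(W); every one is W ⇒ L
n=9: can move to 8, which is L ⇒ W
n=10: can move to 8, which is L ⇒ W
The starting position 10 is W: Alice should move to 8, handing over an L position.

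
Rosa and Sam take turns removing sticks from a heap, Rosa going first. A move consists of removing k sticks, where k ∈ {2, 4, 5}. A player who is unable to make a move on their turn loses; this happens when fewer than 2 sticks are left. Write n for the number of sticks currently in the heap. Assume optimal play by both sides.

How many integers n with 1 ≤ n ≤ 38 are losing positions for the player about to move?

Label each position W (a win for the player to move) or L (a loss). A position with no legal move is L; any other position is W exactly when some move reaches an L, and L when every move reaches a W.
n=0: no move → L
n=1: no move → L
n=2: reaches L-position 0 → W
n=3: reaches L-position 1 → W
n=4: reaches L-position 0 → W
n=5: reaches L-position 1 → W
n=6: reaches L-position 1 → W
n=7: only reaches 5(W), 3(W), 2(W), all W → L
n=8: only reaches 6(W), 4(W), 3(W), all W → L
n=9: reaches L-position 7 → W
n=10: reaches L-position 8 → W
n=11: reaches L-position 7 → W
n=12: reaches L-position 8 → W
n=13: reaches L-position 8 → W
n=14: only reaches 12(W), 10(W), 9(W), all W → L
n=15: only reaches 13(W), 11(W), 10(W), all W → L
n=16: reaches L-position 14 → W
n=17: reaches L-position 15 → W
n=18: reaches L-position 14 → W
n=19: reaches L-position 15 → W
n=20: reaches L-position 15 → W
n=21: only reaches 19(W), 17(W), 16(W), all W → L
n=22: only reaches 20(W), 18(W), 17(W), all W → L
n=23: reaches L-position 21 → W
n=24: reaches L-position 22 → W
n=25: reaches L-position 21 → W
n=26: reaches L-position 22 → W
n=27: reaches L-position 22 → W
n=28: only reaches 26(W), 24(W), 23(W), all W → L
n=29: only reaches 27(W), 25(W), 24(W), all W → L
n=30: reaches L-position 28 → W
n=31: reaches L-position 29 → W
n=32: reaches L-position 28 → W
n=33: reaches L-position 29 → W
n=34: reaches L-position 29 → W
n=35: only reaches 33(W), 31(W), 30(W), all W → L
n=36: only reaches 34(W), 32(W), 31(W), all W → L
n=37: reaches L-position 35 → W
n=38: reaches L-position 36 → W
L entries with 1 ≤ n ≤ 38 (n=0 is outside the asked range and is not counted): n = 1, 7, 8, 14, 15, 21, 22, 28, 29, 35, 36; that makes 11.

11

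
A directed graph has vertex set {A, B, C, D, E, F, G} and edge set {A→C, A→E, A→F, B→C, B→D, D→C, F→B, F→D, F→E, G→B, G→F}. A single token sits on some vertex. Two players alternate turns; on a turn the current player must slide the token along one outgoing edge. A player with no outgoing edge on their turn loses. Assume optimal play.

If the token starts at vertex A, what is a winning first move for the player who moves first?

Move to C.

Positions with no move are L. A position that does have a move is losing for the player to move precisely when every available move leads to a winning position for the opponent. Fill in the labels:
Every edge goes from a vertex to one that appears earlier in the order E, C, D, B, F, G, A, so processing vertices in that order labels each vertex after all of its successors.
E: no outgoing edge → L
C: no outgoing edge → L
D: reaches L-position C → W
B: reaches L-position C → W
F: reaches L-position E → W
G: only reaches F(W), B(W), all W → L
A: reaches L-position C → W
From A, the L positions reachable in one move are: C, E. Any move reaching one of these is winning.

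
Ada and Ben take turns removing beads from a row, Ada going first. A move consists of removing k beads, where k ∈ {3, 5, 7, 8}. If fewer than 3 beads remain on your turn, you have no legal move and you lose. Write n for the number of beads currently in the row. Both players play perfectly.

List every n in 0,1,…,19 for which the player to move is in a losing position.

Build the W/L table. Terminal = L. A non-terminal position is W if it has a move to some L; otherwise it is L.
n=0: no move → L
n=1: no move → L
n=2: no move → L
n=3: reaches L-position 0 → W
n=4: reaches L-position 1 → W
n=5: reaches L-position 2 → W
n=6: reaches L-position 1 → W
n=7: reaches L-position 2 → W
n=8: reaches L-position 1 → W
n=9: reaches L-position 2 → W
n=10: reaches L-position 2 → W
n=11: only reaches 8(W), 6(W), 4(W), 3(W), all W → L
n=12: only reaches 9(W), 7(W), 5(W), 4(W), all W → L
n=13: only reaches 10(W), 8(W), 6(W), 5(W), all W → L
n=14: reaches L-position 11 → W
n=15: reaches L-position 12 → W
n=16: reaches L-position 13 → W
n=17: reaches L-position 12 → W
n=18: reaches L-position 13 → W
n=19: reaches L-position 12 → W
Reading off the rows marked L gives the requested list; there are 6 such values of n.

0, 1, 2, 11, 12, 13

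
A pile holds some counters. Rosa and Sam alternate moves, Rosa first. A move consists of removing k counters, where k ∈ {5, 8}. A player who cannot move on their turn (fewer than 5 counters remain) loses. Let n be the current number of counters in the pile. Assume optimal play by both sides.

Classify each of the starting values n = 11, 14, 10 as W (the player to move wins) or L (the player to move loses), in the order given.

11: W, 14: L, 10: W

Build the W/L table. Terminal = L. A non-terminal position is W if it has a move to some L; otherwise it is L.
n=0: no move → L
n=1: no move → L
n=2: no move → L
n=3: no move → L
n=4: no move → L
n=5: reaches L-position 0 → W
n=6: reaches L-position 1 → W
n=7: reaches L-position 2 → W
n=8: reaches L-position 3 → W
n=9: reaches L-position 4 → W
n=10: reaches L-position 2 → W
n=11: reaches L-position 3 → W
n=12: reaches L-position 4 → W
n=13: only reaches 8(W), 5(W), all W → L
n=14: only reaches 9(W), 6(W), all W → L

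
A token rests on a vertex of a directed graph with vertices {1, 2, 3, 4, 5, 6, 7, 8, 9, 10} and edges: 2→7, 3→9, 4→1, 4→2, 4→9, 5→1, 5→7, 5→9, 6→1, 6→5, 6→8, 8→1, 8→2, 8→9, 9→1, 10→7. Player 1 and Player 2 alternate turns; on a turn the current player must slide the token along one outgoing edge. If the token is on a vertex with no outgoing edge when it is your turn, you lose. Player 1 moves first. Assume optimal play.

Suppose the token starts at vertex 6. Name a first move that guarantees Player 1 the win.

Move to 1.

Use the standard recursion: the mover loses at a terminal position; elsewhere, the mover wins exactly when some move hands the opponent an L position.
Every edge goes from a vertex to one that appears earlier in the order 1, 7, 2, 10, 9, 8, 5, 6, 4, 3, so processing vertices in that order labels each vertex after all of its successors.
1: no outgoing edge → L
7: no outgoing edge → L
2: reaches L-position 7 → W
10: reaches L-position 7 → W
9: reaches L-position 1 → W
8: reaches L-position 1 → W
5: reaches L-position 7 → W
6: reaches L-position 1 → W
4: reaches L-position 1 → W
3: only reaches 9(W), which is W → L
From 6, the L positions reachable in one move are: 1.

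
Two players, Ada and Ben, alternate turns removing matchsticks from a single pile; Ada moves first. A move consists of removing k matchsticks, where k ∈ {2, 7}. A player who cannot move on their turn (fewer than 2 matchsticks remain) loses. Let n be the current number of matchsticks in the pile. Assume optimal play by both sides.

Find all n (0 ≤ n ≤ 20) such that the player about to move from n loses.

Label each position W (a win for the player to move) or L (a loss). A position with no legal move is L; any other position is W exactly when some move reaches an L, and L when every move reaches a W.
n=0: no move → L
n=1: no move → L
n=2: W (go to 0, an L position)
n=3: W (go to 1, an L position)
n=4: L (sole option 2(W) is W)
n=5: L (sole option 3(W) is W)
n=6: W (go to 4, an L position)
n=7: W (go to 5, an L position)
n=8: W (go to 1, an L position)
n=9: L (options 7(W), 2(W) are all W)
n=10: L (options 8(W), 3(W) are all W)
n=11: W (go to 9, an L position)
n=12: W (go to 10, an L position)
n=13: L (options 11(W), 6(W) are all W)
n=14: L (options 12(W), 7(W) are all W)
n=15: W (go to 13, an L position)
n=16: W (go to 14, an L position)
n=17: W (go to 10, an L position)
n=18: L (options 16(W), 11(W) are all W)
n=19: L (options 17(W), 12(W) are all W)
n=20: W (go to 18, an L position)
The losing starting values of n are exactly the entries labelled L in this table (10 of them).

0, 1, 4, 5, 9, 10, 13, 14, 18, 19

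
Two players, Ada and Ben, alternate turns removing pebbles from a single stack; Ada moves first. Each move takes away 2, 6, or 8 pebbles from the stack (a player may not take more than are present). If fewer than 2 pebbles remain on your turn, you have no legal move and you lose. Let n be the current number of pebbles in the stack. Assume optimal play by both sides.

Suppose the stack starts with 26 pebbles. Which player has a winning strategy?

Ada wins.

Work bottom-up. With no move the player to move loses. Otherwise the position is W if at least one move leads to an L position for the opponent, and L if every move leads to a W.
n=0: no move → L
n=1: no move → L
n=2: can move to 0, which is L ⇒ W
n=3: can move to 1, which is L ⇒ W
n=4: the only move is to 2(W), a W ⇒ L
n=5: the only move is to 3(W), a W ⇒ L
n=6: can move to 4, which is L ⇒ W
n=7: can move to 5, which is L ⇒ W
n=8: can move to 0, which is L ⇒ W
n=9: can move to 1, which is L ⇒ W
n=10: can move to 4, which is L ⇒ W
n=11: can move to 5, which is L ⇒ W
n=12: can move to 4, which is L ⇒ W
n=13: can move to 5, which is L ⇒ W
n=14: moves to 12(W), 8(W), 6(W); every one is W ⇒ L
n=15: moves to 13(W), 9(W), 7(W); every one is W ⇒ L
n=16: can move to 14, which is L ⇒ W
n=17: can move to 15, which is L ⇒ W
n=18: moves to 16(W), 12(W), 10(W); every one is W ⇒ L
n=19: moves to 17(W), 13(W), 11(W); every one is W ⇒ L
n=20: can move to 18, which is L ⇒ W
n=21: can move to 19, which is L ⇒ W
n=22: can move to 14, which is L ⇒ W
n=23: can move to 15, which is L ⇒ W
n=24: can move to 18, which is L ⇒ W
n=25: can move to 19, which is L ⇒ W
n=26: can move to 18, which is L ⇒ W
The starting position 26 is W: Ada should remove 8, leaving 18, handing over an L position.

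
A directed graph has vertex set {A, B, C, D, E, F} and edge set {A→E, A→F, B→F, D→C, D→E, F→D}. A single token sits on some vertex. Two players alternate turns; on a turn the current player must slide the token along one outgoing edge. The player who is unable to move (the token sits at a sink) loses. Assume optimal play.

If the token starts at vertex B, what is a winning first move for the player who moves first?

Label each position W (a win for the player to move) or L (a loss). A position with no legal move is L; any other position is W exactly when some move reaches an L, and L when every move reaches a W.
Every edge goes from a vertex to one that appears earlier in the order C, E, D, F, B, A, so processing vertices in that order labels each vertex after all of its successors.
C: no outgoing edge → L
E: no outgoing edge → L
D: can move to E, which is L ⇒ W
F: the only move is to D(W), a W ⇒ L
B: can move to F, which is L ⇒ W
A: can move to F, which is L ⇒ W
From B, the L positions reachable in one move are: F.

Move to F.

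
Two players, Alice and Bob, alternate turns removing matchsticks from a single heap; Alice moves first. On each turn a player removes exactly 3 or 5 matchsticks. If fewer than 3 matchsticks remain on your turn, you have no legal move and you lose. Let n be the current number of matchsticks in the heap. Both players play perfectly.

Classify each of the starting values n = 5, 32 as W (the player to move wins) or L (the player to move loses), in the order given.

5: W, 32: L

Label each position W (a win for the player to move) or L (a loss). A position with no legal move is L; any other position is W exactly when some move reaches an L, and L when every move reaches a W.
n=0: no move → L
n=1: no move → L
n=2: no move → L
n=3: can move to 0, which is L ⇒ W
n=4: can move to 1, which is L ⇒ W
n=5: can move to 2, which is L ⇒ W
n=6: can move to 1, which is L ⇒ W
n=7: can move to 2, which is L ⇒ W
n=8: moves to 5(W), 3(W); every one is W ⇒ L
n=9: moves to 6(W), 4(W); every one is W ⇒ L
n=10: moves to 7(W), 5(W); every one is W ⇒ L
n=11: can move to 8, which is L ⇒ W
n=12: can move to 9, which is L ⇒ W
n=13: can move to 10, which is L ⇒ W
n=14: can move to 9, which is L ⇒ W
n=15: can move to 10, which is L ⇒ W
n=16: moves to 13(W), 11(W); every one is W ⇒ L
n=17: moves to 14(W), 12(W); every one is W ⇒ L
n=18: moves to 15(W), 13(W); every one is W ⇒ L
n=19: can move to 16, which is L ⇒ W
n=20: can move to 17, which is L ⇒ W
n=21: can move to 18, which is L ⇒ W
n=22: can move to 17, which is L ⇒ W
n=23: can move to 18, which is L ⇒ W
n=24: moves to 21(W), 19(W); every one is W ⇒ L
n=25: moves to 22(W), 20(W); every one is W ⇒ L
n=26: moves to 23(W), 21(W); every one is W ⇒ L
n=27: can move to 24, which is L ⇒ W
n=28: can move to 25, which is L ⇒ W
n=29: can move to 26, which is L ⇒ W
n=30: can move to 25, which is L ⇒ W
n=31: can move to 26, which is L ⇒ W
n=32: moves to 29(W), 27(W); every one is W ⇒ L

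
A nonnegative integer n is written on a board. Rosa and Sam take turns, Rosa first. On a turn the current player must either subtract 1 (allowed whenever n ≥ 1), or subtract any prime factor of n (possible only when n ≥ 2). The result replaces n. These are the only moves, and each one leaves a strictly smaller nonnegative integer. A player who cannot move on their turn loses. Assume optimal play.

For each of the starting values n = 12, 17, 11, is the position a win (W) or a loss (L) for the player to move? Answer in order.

12: L, 17: W, 11: W

Label each position W (a win for the player to move) or L (a loss). A position with no legal move is L; any other position is W exactly when some move reaches an L, and L when every move reaches a W.
n=0: no move → L
n=1: →0(L), so W
n=2: →0(L), so W
n=3: →0(L), so W
n=4: →2(W), 3(W) — all W, so L
n=5: →0(L), so W
n=6: →4(L), so W
n=7: →0(L), so W
n=8: →6(W), 7(W) — all W, so L
n=9: →8(L), so W
n=10: →8(L), so W
n=11: →0(L), so W
n=12: →9(W), 10(W), 11(W) — all W, so L
n=13: →0(L), so W
n=14: →12(L), so W
n=15: →12(L), so W
n=16: →14(W), 15(W) — all W, so L
n=17: →0(L), so W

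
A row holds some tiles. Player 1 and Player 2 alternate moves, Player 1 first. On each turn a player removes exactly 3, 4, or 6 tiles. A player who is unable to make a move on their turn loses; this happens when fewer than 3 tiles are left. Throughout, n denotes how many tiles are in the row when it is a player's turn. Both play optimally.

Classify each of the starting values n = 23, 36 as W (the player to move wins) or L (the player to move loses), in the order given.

23: W, 36: L

Work bottom-up. With no move the player to move loses. Otherwise the position is W if at least one move leads to an L position for the opponent, and L if every move leads to a W.
n=0: no move → L
n=1: no move → L
n=2: no move → L
n=3: can move to 0, which is L ⇒ W
n=4: can move to 1, which is L ⇒ W
n=5: can move to 2, which is L ⇒ W
n=6: can move to 2, which is L ⇒ W
n=7: can move to 1, which is L ⇒ W
n=8: can move to 2, which is L ⇒ W
n=9: moves to 6(W), 5(W), 3(W); every one is W ⇒ L
n=10: moves to 7(W), 6(W), 4(W); every one is W ⇒ L
n=11: moves to 8(W), 7(W), 5(W); every one is W ⇒ L
n=12: can move to 9, which is L ⇒ W
n=13: can move to 10, which is L ⇒ W
n=14: can move to 11, which is L ⇒ W
n=15: can move to 11, which is L ⇒ W
n=16: can move to 10, which is L ⇒ W
n=17: can move to 11, which is L ⇒ W
n=18: moves to 15(W), 14(W), 12(W); every one is W ⇒ L
n=19: moves to 16(W), 15(W), 13(W); every one is W ⇒ L
n=20: moves to 17(W), 16(W), 14(W); every one is W ⇒ L
n=21: can move to 18, which is L ⇒ W
n=22: can move to 19, which is L ⇒ W
n=23: can move to 20, which is L ⇒ W
n=24: can move to 20, which is L ⇒ W
n=25: can move to 19, which is L ⇒ W
n=26: can move to 20, which is L ⇒ W
n=27: moves to 24(W), 23(W), 21(W); every one is W ⇒ L
n=28: moves to 25(W), 24(W), 22(W); every one is W ⇒ L
n=29: moves to 26(W), 25(W), 23(W); every one is W ⇒ L
n=30: can move to 27, which is L ⇒ W
n=31: can move to 28, which is L ⇒ W
n=32: can move to 29, which is L ⇒ W
n=33: can move to 29, which is L ⇒ W
n=34: can move to 28, which is L ⇒ W
n=35: can move to 29, which is L ⇒ W
n=36: moves to 33(W), 32(W), 30(W); every one is W ⇒ L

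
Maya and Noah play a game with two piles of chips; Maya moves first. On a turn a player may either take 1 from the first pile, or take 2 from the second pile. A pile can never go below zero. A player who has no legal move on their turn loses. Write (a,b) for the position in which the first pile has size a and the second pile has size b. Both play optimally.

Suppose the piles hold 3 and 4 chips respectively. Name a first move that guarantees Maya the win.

Label each position W (a win for the player to move) or L (a loss). A position with no legal move is L; any other position is W exactly when some move reaches an L, and L when every move reaches a W.
No move ever increases a pile, so every position that can arise here has a ≤ 3 and b ≤ 4; it is enough to label the cells with 0 ≤ a ≤ 3 and 0 ≤ b ≤ 4.
Every move lowers a or b (never raises either), so fill the grid row by row in increasing a, and left to right within a row: each cell's successors are then already labelled.
      b=0  b=1  b=2  b=3  b=4
a=0:    L    L    W    W    L
a=1:    W    W    L    L    W
a=2:    L    L    W    W    L
a=3:    W    W    L    L    W
Cells with no legal move (terminal, hence L): (0,0), (0,1).
The remaining L cells, each justified by listing all of its moves:
(0,4): →(0,2)(W) only, which is W, so L
(1,2): →(0,2)(W), (1,0)(W) — all W, so L
(1,3): →(0,3)(W), (1,1)(W) — all W, so L
(2,0): →(1,0)(W) only, which is W, so L
(2,1): →(1,1)(W) only, which is W, so L
(2,4): →(1,4)(W), (2,2)(W) — all W, so L
(3,2): →(2,2)(W), (3,0)(W) — all W, so L
(3,3): →(2,3)(W), (3,1)(W) — all W, so L
Every other cell has at least one move into one of the L cells above, so it is W.
From (3,4), the L positions reachable in one move are: (2,4), (3,2). Any move reaching one of these is winning.

Move to (2,4).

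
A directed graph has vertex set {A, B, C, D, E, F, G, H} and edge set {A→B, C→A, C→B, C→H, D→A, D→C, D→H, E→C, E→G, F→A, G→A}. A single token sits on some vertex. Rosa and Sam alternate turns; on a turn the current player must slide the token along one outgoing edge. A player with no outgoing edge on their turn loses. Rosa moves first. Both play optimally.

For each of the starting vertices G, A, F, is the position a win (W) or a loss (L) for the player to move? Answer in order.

Label each position W (a win for the player to move) or L (a loss). A position with no legal move is L; any other position is W exactly when some move reaches an L, and L when every move reaches a W.
Every edge goes from a vertex to one that appears earlier in the order H, B, A, G, F, C, E, D, so processing vertices in that order labels each vertex after all of its successors.
H: no outgoing edge → L
B: no outgoing edge → L
A: →B(L), so W
G: →A(W) only, which is W, so L
F: →A(W) only, which is W, so L
C: →B(L), so W
E: →G(L), so W
D: →H(L), so W

G: L, A: W, F: L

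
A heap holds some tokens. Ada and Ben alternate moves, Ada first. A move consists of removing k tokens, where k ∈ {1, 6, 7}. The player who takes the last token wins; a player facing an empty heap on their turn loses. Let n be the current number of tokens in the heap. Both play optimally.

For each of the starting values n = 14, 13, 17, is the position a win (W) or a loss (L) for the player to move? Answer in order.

Work bottom-up. With no move the player to move loses. Otherwise the position is W if at least one move leads to an L position for the opponent, and L if every move leads to a W.
n=0: no move → L
n=1: W (go to 0, an L position)
n=2: L (sole option 1(W) is W)
n=3: W (go to 2, an L position)
n=4: L (sole option 3(W) is W)
n=5: W (go to 4, an L position)
n=6: W (go to 0, an L position)
n=7: W (go to 0, an L position)
n=8: W (go to 2, an L position)
n=9: W (go to 2, an L position)
n=10: W (go to 4, an L position)
n=11: W (go to 4, an L position)
n=12: L (options 11(W), 6(W), 5(W) are all W)
n=13: W (go to 12, an L position)
n=14: L (options 13(W), 8(W), 7(W) are all W)
n=15: W (go to 14, an L position)
n=16: L (options 15(W), 10(W), 9(W) are all W)
n=17: W (go to 16, an L position)

14: L, 13: W, 17: W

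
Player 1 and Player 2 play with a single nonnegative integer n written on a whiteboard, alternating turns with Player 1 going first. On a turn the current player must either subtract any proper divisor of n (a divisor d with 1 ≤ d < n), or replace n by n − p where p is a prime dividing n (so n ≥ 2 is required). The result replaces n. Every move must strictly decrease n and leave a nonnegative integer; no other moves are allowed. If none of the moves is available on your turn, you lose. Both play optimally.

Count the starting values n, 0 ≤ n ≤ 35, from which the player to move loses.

9

Work bottom-up. With no move the player to move loses. Otherwise the position is W if at least one move leads to an L position for the opponent, and L if every move leads to a W.
n=0: no move → L
n=1: no move → L
n=2: →0(L), so W
n=3: →0(L), so W
n=4: →2(W), 3(W) — all W, so L
n=5: →0(L), so W
n=6: →4(L), so W
n=7: →0(L), so W
n=8: →4(L), so W
n=9: →6(W), 8(W) — all W, so L
n=10: →9(L), so W
n=11: →0(L), so W
n=12: →9(L), so W
n=13: →0(L), so W
n=14: →7(W), 12(W), 13(W) — all W, so L
n=15: →14(L), so W
n=16: →14(L), so W
n=17: →0(L), so W
n=18: →9(L), so W
n=19: →0(L), so W
n=20: →10(W), 15(W), 16(W), 18(W), 19(W) — all W, so L
n=21: →14(L), so W
n=22: →20(L), so W
n=23: →0(L), so W
n=24: →20(L), so W
n=25: →20(L), so W
n=26: →13(W), 24(W), 25(W) — all W, so L
n=27: →26(L), so W
n=28: →14(L), so W
n=29: →0(L), so W
n=30: →20(L), so W
n=31: →0(L), so W
n=32: →16(W), 24(W), 28(W), 30(W), 31(W) — all W, so L
n=33: →32(L), so W
n=34: →32(L), so W
n=35: →28(W), 30(W), 34(W) — all W, so L
L entries with 0 ≤ n ≤ 35: n = 0, 1, 4, 9, 14, 20, 26, 32, 35; that makes 9.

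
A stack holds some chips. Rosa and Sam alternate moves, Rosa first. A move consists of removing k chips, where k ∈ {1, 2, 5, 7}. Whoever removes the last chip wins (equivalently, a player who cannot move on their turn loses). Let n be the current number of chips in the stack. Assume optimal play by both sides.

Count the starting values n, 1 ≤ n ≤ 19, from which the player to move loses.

6

Work bottom-up. With no move the player to move loses. Otherwise the position is W if at least one move leads to an L position for the opponent, and L if every move leads to a W.
n=0: no move → L
n=1: W (go to 0, an L position)
n=2: W (go to 0, an L position)
n=3: L (options 2(W), 1(W) are all W)
n=4: W (go to 3, an L position)
n=5: W (go to 3, an L position)
n=6: L (options 5(W), 4(W), 1(W) are all W)
n=7: W (go to 6, an L position)
n=8: W (go to 6, an L position)
n=9: L (options 8(W), 7(W), 4(W), 2(W) are all W)
n=10: W (go to 9, an L position)
n=11: W (go to 9, an L position)
n=12: L (options 11(W), 10(W), 7(W), 5(W) are all W)
n=13: W (go to 12, an L position)
n=14: W (go to 12, an L position)
n=15: L (options 14(W), 13(W), 10(W), 8(W) are all W)
n=16: W (go to 15, an L position)
n=17: W (go to 15, an L position)
n=18: L (options 17(W), 16(W), 13(W), 11(W) are all W)
n=19: W (go to 18, an L position)
L entries with 1 ≤ n ≤ 19 (n=0 is outside the asked range and is not counted): n = 3, 6, 9, 12, 15, 18; that makes 6.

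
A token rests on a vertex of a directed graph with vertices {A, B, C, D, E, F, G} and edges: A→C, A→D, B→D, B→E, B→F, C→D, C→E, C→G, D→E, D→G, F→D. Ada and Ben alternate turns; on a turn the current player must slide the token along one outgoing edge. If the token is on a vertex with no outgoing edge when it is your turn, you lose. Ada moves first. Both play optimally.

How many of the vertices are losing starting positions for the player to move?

Label each position W (a win for the player to move) or L (a loss). A position with no legal move is L; any other position is W exactly when some move reaches an L, and L when every move reaches a W.
Every edge goes from a vertex to one that appears earlier in the order G, E, D, F, C, A, B, so processing vertices in that order labels each vertex after all of its successors.
G: no outgoing edge → L
E: no outgoing edge → L
D: reaches L-position E → W
F: only reaches D(W), which is W → L
C: reaches L-position E → W
A: only reaches C(W), D(W), all W → L
B: reaches L-position F → W
The L vertices are A, E, F, G; that is 4 in all.

4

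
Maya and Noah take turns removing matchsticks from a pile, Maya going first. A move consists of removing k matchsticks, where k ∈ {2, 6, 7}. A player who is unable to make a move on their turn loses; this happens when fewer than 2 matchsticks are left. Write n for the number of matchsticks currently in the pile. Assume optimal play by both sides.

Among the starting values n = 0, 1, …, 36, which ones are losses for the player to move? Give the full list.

Work bottom-up. With no move the player to move loses. Otherwise the position is W if at least one move leads to an L position for the opponent, and L if every move leads to a W.
n=0: no move → L
n=1: no move → L
n=2: →0(L), so W
n=3: →1(L), so W
n=4: →2(W) only, which is W, so L
n=5: →3(W) only, which is W, so L
n=6: →4(L), so W
n=7: →5(L), so W
n=8: →1(L), so W
n=9: →7(W), 3(W), 2(W) — all W, so L
n=10: →4(L), so W
n=11: →9(L), so W
n=12: →5(L), so W
n=13: →11(W), 7(W), 6(W) — all W, so L
n=14: →12(W), 8(W), 7(W) — all W, so L
n=15: →13(L), so W
n=16: →14(L), so W
n=17: →15(W), 11(W), 10(W) — all W, so L
n=18: →16(W), 12(W), 11(W) — all W, so L
n=19: →17(L), so W
n=20: →18(L), so W
n=21: →14(L), so W
n=22: →20(W), 16(W), 15(W) — all W, so L
n=23: →17(L), so W
n=24: →22(L), so W
n=25: →18(L), so W
n=26: →24(W), 20(W), 19(W) — all W, so L
n=27: →25(W), 21(W), 20(W) — all W, so L
n=28: →26(L), so W
n=29: →27(L), so W
n=30: →28(W), 24(W), 23(W) — all W, so L
n=31: →29(W), 25(W), 24(W) — all W, so L
n=32: →30(L), so W
n=33: →31(L), so W
n=34: →27(L), so W
n=35: →33(W), 29(W), 28(W) — all W, so L
n=36: →30(L), so W
The losing starting values of n are exactly the entries labelled L in this table (15 of them).

0, 1, 4, 5, 9, 13, 14, 17, 18, 22, 26, 27, 30, 31, 35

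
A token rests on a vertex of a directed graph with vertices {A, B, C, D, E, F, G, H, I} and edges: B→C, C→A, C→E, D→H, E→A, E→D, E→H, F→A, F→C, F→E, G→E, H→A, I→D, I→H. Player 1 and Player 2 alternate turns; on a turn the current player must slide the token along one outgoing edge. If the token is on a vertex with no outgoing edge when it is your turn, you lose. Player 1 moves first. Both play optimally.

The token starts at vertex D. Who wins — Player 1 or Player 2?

Use the standard recursion: the mover loses at a terminal position; elsewhere, the mover wins exactly when some move hands the opponent an L position.
Every edge goes from a vertex to one that appears earlier in the order A, H, D, I, E, C, F, B, G, so processing vertices in that order labels each vertex after all of its successors.
A: no outgoing edge → L
H: W (go to A, an L position)
D: L (sole option H(W) is W)
I: W (go to D, an L position)
E: W (go to D, an L position)
C: W (go to A, an L position)
F: W (go to A, an L position)
B: L (sole option C(W) is W)
G: L (sole option E(W) is W)
The starting position D is L: whatever Player 1 does, the opponent receives a W position.

Player 2 wins.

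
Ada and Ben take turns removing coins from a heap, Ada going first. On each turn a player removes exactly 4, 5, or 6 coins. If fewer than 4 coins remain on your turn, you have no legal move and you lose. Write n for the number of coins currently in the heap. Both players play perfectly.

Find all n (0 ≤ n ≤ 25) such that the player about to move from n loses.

0, 1, 2, 3, 10, 11, 12, 13, 20, 21, 22, 23

Classify positions by backward induction: terminal positions (no move available) are L. From any other position, the mover wins iff some move reaches an L.
n=0: no move → L
n=1: no move → L
n=2: no move → L
n=3: no move → L
n=4: →0(L), so W
n=5: →1(L), so W
n=6: →2(L), so W
n=7: →3(L), so W
n=8: →3(L), so W
n=9: →3(L), so W
n=10: →6(W), 5(W), 4(W) — all W, so L
n=11: →7(W), 6(W), 5(W) — all W, so L
n=12: →8(W), 7(W), 6(W) — all W, so L
n=13: →9(W), 8(W), 7(W) — all W, so L
n=14: →10(L), so W
n=15: →11(L), so W
n=16: →12(L), so W
n=17: →13(L), so W
n=18: →13(L), so W
n=19: →13(L), so W
n=20: →16(W), 15(W), 14(W) — all W, so L
n=21: →17(W), 16(W), 15(W) — all W, so L
n=22: →18(W), 17(W), 16(W) — all W, so L
n=23: →19(W), 18(W), 17(W) — all W, so L
n=24: →20(L), so W
n=25: →21(L), so W
The losing starting values of n are exactly the entries labelled L in this table (12 of them).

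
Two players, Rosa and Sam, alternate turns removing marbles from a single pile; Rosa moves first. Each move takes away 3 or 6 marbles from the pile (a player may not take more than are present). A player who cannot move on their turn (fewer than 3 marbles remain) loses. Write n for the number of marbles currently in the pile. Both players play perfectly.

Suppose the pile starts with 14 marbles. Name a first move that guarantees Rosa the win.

Remove 3, leaving 11.

Positions with no move are L. A position that does have a move is losing for the player to move precisely when every available move leads to a winning position for the opponent. Fill in the labels:
n=0: no move → L
n=1: no move → L
n=2: no move → L
n=3: reaches L-position 0 → W
n=4: reaches L-position 1 → W
n=5: reaches L-position 2 → W
n=6: reaches L-position 0 → W
n=7: reaches L-position 1 → W
n=8: reaches L-position 2 → W
n=9: only reaches 6(W), 3(W), all W → L
n=10: only reaches 7(W), 4(W), all W → L
n=11: only reaches 8(W), 5(W), all W → L
n=12: reaches L-position 9 → W
n=13: reaches L-position 10 → W
n=14: reaches L-position 11 → W
From 14, the L positions reachable in one move are: 11.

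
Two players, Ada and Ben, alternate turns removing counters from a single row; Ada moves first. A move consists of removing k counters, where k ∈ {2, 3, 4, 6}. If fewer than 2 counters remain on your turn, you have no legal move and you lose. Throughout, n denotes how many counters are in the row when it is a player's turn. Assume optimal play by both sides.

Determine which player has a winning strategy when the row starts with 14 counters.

Positions with no move are L. A position that does have a move is losing for the player to move precisely when every available move leads to a winning position for the opponent. Fill in the labels:
n=0: no move → L
n=1: no move → L
n=2: →0(L), so W
n=3: →1(L), so W
n=4: →1(L), so W
n=5: →1(L), so W
n=6: →0(L), so W
n=7: →1(L), so W
n=8: →6(W), 5(W), 4(W), 2(W) — all W, so L
n=9: →7(W), 6(W), 5(W), 3(W) — all W, so L
n=10: →8(L), so W
n=11: →9(L), so W
n=12: →9(L), so W
n=13: →9(L), so W
n=14: →8(L), so W
The starting position 14 is W: Ada should remove 6, leaving 8, handing over an L position.

Ada wins.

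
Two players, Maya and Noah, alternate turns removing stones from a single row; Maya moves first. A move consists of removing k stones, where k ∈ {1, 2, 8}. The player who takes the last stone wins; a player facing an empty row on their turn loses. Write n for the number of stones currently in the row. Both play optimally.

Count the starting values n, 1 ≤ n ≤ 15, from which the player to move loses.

5

Compute win/loss labels from the base case upward. A position with no move is L. Any other position is W if it can reach an L in one move, else L.
n=0: no move → L
n=1: reaches L-position 0 → W
n=2: reaches L-position 0 → W
n=3: only reaches 2(W), 1(W), all W → L
n=4: reaches L-position 3 → W
n=5: reaches L-position 3 → W
n=6: only reaches 5(W), 4(W), all W → L
n=7: reaches L-position 6 → W
n=8: reaches L-position 6 → W
n=9: only reaches 8(W), 7(W), 1(W), all W → L
n=10: reaches L-position 9 → W
n=11: reaches L-position 9 → W
n=12: only reaches 11(W), 10(W), 4(W), all W → L
n=13: reaches L-position 12 → W
n=14: reaches L-position 12 → W
n=15: only reaches 14(W), 13(W), 7(W), all W → L
L entries with 1 ≤ n ≤ 15 (n=0 is outside the asked range and is not counted): n = 3, 6, 9, 12, 15; that makes 5.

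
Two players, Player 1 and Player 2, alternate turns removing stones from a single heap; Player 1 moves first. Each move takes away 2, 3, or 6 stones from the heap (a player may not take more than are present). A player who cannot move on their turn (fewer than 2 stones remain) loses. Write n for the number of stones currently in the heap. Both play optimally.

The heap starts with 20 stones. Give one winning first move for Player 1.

Remove 2, leaving 18.

Use the standard recursion: the mover loses at a terminal position; elsewhere, the mover wins exactly when some move hands the opponent an L position.
n=0: no move → L
n=1: no move → L
n=2: can move to 0, which is L ⇒ W
n=3: can move to 1, which is L ⇒ W
n=4: can move to 1, which is L ⇒ W
n=5: moves to 3(W), 2(W); every one is W ⇒ L
n=6: can move to 0, which is L ⇒ W
n=7: can move to 5, which is L ⇒ W
n=8: can move to 5, which is L ⇒ W
n=9: moves to 7(W), 6(W), 3(W); every one is W ⇒ L
n=10: moves to 8(W), 7(W), 4(W); every one is W ⇒ L
n=11: can move to 9, which is L ⇒ W
n=12: can move to 10, which is L ⇒ W
n=13: can move to 10, which is L ⇒ W
n=14: moves to 12(W), 11(W), 8(W); every one is W ⇒ L
n=15: can move to 9, which is L ⇒ W
n=16: can move to 14, which is L ⇒ W
n=17: can move to 14, which is L ⇒ W
n=18: moves to 16(W), 15(W), 12(W); every one is W ⇒ L
n=19: moves to 17(W), 16(W), 13(W); every one is W ⇒ L
n=20: can move to 18, which is L ⇒ W
From 20, the L positions reachable in one move are: 18, 14. Any move reaching one of these is winning.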